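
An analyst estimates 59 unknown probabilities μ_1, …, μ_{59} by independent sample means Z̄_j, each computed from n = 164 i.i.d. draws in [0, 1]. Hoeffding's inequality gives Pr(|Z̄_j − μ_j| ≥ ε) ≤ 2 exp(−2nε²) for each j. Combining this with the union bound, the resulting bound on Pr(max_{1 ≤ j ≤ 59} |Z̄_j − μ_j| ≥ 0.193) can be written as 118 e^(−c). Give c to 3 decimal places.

Union bound over the 59 events: Pr(max_{1 ≤ j ≤ 59} |Z̄_j − μ_j| ≥ 0.193) ≤ 59·2·exp(−2nε²) = 118 exp(−2·164·0.193²).
So c = 2·164·0.193² = 12.2177.

12.218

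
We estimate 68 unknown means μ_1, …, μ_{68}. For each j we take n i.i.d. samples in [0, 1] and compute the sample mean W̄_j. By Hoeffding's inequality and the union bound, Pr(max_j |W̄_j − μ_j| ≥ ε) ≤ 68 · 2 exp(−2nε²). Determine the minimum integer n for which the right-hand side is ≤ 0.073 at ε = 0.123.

Need 2·68·exp(−2nε²) ≤ 0.073, i.e. exp(−2nε²) ≤ 0.073/136.
So 2nε² ≥ ln(136/0.073) = 7.529951.
Hence n ≥ 7.529951/(2·0.123²) = 248.858.
The smallest integer n is 249.

249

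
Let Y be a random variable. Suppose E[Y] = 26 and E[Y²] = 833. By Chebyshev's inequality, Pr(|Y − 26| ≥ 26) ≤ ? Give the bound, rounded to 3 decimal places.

0.232

Var(Y) = E[Y²] − (E[Y])² = 833 − 676 = 157.
Chebyshev's inequality: Pr(|Y − μ| ≥ t) ≤ Var(Y)/t² = 157/676 = 0.2322.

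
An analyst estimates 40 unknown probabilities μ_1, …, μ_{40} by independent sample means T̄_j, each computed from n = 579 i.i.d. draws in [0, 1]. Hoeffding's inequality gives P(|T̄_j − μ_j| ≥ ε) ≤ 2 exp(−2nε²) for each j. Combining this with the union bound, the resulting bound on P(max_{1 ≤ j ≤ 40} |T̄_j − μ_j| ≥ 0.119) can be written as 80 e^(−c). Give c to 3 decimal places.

16.398

Union bound over the 40 events: P(max_{1 ≤ j ≤ 40} |T̄_j − μ_j| ≥ 0.119) ≤ 40·2·exp(−2nε²) = 80 exp(−2·579·0.119²).
So c = 2·579·0.119² = 16.3984.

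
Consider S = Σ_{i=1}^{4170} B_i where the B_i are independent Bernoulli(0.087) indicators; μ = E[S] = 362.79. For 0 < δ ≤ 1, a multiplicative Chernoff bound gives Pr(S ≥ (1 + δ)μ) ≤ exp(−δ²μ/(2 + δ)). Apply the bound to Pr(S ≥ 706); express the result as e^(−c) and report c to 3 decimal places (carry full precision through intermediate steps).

110.212

Write 706 = (1 + δ)μ, so δ = 706/362.79 − 1 = 0.9460294…
Then the exponent is δ²μ/(2 + δ) = (706 − μ)² / (μ·(2 + δ)) = 110.211645.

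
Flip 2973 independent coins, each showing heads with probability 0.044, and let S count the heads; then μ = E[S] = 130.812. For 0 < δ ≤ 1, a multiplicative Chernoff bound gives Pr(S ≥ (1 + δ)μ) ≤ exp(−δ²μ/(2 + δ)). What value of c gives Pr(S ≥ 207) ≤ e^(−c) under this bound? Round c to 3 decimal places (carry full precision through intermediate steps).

17.183

Write 207 = (1 + δ)μ, so δ = 207/130.812 − 1 = 0.5824236…
Then the exponent is δ²μ/(2 + δ) = (207 − μ)² / (μ·(2 + δ)) = 17.182964.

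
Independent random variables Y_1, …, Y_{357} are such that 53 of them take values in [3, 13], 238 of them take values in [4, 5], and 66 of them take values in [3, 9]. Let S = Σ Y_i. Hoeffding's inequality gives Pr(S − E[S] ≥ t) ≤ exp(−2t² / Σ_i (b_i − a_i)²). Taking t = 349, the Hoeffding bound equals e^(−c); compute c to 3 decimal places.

Σ(b_i − a_i)² = 53·10² + 238·1² + 66·6² = 7914.
c = 2t² / 7914 = 2·349² / 7914 = 30.7811.

30.781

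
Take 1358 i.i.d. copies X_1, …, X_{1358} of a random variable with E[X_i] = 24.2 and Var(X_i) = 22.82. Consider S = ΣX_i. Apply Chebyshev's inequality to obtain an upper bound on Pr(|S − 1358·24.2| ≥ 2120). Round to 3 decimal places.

Var(S) = n·Var(X_i) = 1358·22.82 = 30989.56.
Chebyshev: Pr(|S − 1358·24.2| ≥ 2120) ≤ Var(S)/2120² = 30989.56/4494400 = 0.0069.

0.007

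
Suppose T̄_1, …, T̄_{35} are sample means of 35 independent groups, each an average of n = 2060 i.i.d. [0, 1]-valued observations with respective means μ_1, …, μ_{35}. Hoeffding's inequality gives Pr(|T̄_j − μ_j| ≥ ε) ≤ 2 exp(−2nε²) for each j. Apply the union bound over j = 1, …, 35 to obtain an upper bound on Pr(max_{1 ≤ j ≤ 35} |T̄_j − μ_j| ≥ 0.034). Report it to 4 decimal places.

Per-experiment Hoeffding bound: 2·exp(−2·2060·0.034²) = 2·exp(−4.76272) = 0.017085.
Union bound over 35 events: 35·0.017085 = 0.59796.

0.5980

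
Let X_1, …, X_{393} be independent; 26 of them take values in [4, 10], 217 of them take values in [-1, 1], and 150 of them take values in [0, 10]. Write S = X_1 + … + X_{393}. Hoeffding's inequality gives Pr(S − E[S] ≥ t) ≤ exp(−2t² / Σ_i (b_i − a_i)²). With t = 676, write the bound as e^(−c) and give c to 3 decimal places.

54.389

Σ(b_i − a_i)² = 26·6² + 217·2² + 150·10² = 16804.
c = 2t² / 16804 = 2·676² / 16804 = 54.3890.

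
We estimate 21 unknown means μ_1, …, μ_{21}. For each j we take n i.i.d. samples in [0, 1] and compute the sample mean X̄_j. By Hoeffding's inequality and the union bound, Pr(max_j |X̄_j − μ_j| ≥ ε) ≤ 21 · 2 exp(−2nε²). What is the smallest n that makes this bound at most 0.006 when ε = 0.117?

Need 2·21·exp(−2nε²) ≤ 0.006, i.e. exp(−2nε²) ≤ 0.006/42.
So 2nε² ≥ ln(42/0.006) = 8.853665.
Hence n ≥ 8.853665/(2·0.117²) = 323.386.
The smallest integer n is 324.

324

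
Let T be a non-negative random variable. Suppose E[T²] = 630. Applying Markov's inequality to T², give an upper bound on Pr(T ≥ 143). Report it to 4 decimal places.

Since T ≥ 0, the event {T ≥ 143} is the same as {T² ≥ 20449}.
Markov's inequality applied to T² gives Pr(T² ≥ 20449) ≤ E[T²]/20449 = 630/20449 = 0.0308.

0.0308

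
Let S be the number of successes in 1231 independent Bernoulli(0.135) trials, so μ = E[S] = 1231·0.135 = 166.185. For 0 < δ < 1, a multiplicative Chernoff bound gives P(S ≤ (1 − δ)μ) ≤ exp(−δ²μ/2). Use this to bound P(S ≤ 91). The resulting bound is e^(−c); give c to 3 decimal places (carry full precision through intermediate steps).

Write 91 = (1 − δ)μ, so δ = 1 − 91/166.185 = 0.4524175…
Then the exponent is δ²μ/2 = (μ − 91)²/(2μ) = 17.007504.

17.008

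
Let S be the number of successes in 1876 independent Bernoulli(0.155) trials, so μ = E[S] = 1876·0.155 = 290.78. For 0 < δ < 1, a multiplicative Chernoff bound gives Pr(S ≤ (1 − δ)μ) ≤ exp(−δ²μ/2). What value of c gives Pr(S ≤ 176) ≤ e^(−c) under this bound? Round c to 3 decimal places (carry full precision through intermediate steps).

22.654

Write 176 = (1 − δ)μ, so δ = 1 − 176/290.78 = 0.3947314…
Then the exponent is δ²μ/2 = (μ − 176)²/(2μ) = 22.653636.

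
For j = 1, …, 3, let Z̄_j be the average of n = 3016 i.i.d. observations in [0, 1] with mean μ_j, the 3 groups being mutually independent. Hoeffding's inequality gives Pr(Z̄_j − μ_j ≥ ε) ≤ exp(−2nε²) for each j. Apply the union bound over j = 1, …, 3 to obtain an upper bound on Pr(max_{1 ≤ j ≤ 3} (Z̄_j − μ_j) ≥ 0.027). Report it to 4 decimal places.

0.0369

Per-experiment Hoeffding bound: exp(−2·3016·0.027²) = exp(−4.39733) = 0.01231.
Union bound over 3 events: 3·0.01231 = 0.03693.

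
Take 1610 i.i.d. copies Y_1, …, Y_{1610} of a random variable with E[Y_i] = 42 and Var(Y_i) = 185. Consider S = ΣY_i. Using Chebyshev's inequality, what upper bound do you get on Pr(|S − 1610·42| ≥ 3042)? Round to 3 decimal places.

Var(S) = n·Var(Y_i) = 1610·185 = 297850.
Chebyshev: Pr(|S − 1610·42| ≥ 3042) ≤ Var(S)/3042² = 297850/9253764 = 0.0322.

0.032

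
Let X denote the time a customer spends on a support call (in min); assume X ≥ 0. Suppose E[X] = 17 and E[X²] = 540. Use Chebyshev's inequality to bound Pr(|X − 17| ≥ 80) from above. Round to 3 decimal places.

Var(X) = E[X²] − (E[X])² = 540 − 289 = 251.
Chebyshev's inequality: Pr(|X − μ| ≥ t) ≤ Var(X)/t² = 251/6400 = 0.0392.

0.039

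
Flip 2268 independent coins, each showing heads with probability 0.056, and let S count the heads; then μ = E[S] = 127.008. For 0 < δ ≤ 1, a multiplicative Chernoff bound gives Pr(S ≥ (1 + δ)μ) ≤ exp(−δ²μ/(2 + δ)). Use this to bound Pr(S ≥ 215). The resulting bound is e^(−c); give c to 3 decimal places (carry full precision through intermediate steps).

Write 215 = (1 + δ)μ, so δ = 215/127.008 − 1 = 0.6928068…
Then the exponent is δ²μ/(2 + δ) = (215 − μ)² / (μ·(2 + δ)) = 22.638629.

22.639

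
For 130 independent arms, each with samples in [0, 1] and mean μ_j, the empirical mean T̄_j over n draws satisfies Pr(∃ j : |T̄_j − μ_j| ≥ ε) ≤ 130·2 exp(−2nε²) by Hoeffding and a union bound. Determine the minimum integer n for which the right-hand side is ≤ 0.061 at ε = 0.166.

Need 2·130·exp(−2nε²) ≤ 0.061, i.e. exp(−2nε²) ≤ 0.061/260.
So 2nε² ≥ ln(260/0.061) = 8.357563.
Hence n ≥ 8.357563/(2·0.166²) = 151.647.
The smallest integer n is 152.

152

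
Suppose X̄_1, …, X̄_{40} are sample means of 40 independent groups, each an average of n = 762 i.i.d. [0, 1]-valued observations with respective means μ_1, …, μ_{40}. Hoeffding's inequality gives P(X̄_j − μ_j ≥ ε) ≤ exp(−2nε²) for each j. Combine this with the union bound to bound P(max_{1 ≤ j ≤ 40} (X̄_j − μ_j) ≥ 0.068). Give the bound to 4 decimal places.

0.0348

Per-experiment Hoeffding bound: exp(−2·762·0.068²) = exp(−7.04698) = 0.00087004.
Union bound over 40 events: 40·0.00087004 = 0.03480.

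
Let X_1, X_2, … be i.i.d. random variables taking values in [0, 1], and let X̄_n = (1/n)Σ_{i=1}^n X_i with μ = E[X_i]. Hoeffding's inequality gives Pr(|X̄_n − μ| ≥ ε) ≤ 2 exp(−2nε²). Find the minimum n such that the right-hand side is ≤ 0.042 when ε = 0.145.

92

Require 2·exp(−2nε²) ≤ 0.042, i.e. 2nε² ≥ ln(2/0.042) = 3.863233.
So n ≥ 3.863233 / (2·0.145²) = 91.872.
The smallest integer n is 92.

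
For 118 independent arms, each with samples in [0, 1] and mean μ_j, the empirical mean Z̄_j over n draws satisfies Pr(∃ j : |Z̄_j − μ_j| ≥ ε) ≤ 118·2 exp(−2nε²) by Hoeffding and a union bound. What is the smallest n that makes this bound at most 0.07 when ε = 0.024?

Need 2·118·exp(−2nε²) ≤ 0.07, i.e. exp(−2nε²) ≤ 0.07/236.
So 2nε² ≥ ln(236/0.07) = 8.123092.
Hence n ≥ 8.123092/(2·0.024²) = 7051.295.
The smallest integer n is 7052.

7052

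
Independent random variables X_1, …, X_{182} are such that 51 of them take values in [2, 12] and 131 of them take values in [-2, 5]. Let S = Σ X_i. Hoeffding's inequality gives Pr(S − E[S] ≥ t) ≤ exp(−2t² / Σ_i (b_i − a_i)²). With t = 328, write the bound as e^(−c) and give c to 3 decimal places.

18.679

Σ(b_i − a_i)² = 51·10² + 131·7² = 11519.
c = 2t² / 11519 = 2·328² / 11519 = 18.6794.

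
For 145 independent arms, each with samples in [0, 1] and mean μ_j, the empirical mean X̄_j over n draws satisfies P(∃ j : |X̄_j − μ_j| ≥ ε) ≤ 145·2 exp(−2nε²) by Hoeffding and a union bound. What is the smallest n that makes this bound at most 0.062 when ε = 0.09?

Need 2·145·exp(−2nε²) ≤ 0.062, i.e. exp(−2nε²) ≤ 0.062/290.
So 2nε² ≥ ln(290/0.062) = 8.450502.
Hence n ≥ 8.450502/(2·0.09²) = 521.636.
The smallest integer n is 522.

522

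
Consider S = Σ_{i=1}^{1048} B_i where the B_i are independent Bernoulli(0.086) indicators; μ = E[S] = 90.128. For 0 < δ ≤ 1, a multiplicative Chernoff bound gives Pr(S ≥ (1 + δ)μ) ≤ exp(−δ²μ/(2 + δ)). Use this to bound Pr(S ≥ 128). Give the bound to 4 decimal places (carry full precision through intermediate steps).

Write 128 = (1 + δ)μ, so δ = 128/90.128 − 1 = 0.4202024…
Then the exponent is δ²μ/(2 + δ) = (128 − μ)² / (μ·(2 + δ)) = 6.575444.
Bound = exp(−6.575444) = 0.00139.

0.0014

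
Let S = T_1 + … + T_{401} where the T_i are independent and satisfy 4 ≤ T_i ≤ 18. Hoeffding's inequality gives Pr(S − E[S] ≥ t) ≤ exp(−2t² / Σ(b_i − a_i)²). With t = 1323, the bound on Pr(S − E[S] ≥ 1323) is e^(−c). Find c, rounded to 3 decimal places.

Σ(b_i − a_i)² = 401·(14)² = 78596.
c = 2t²/78596 = 2·1323²/78596 = 44.5399.

44.540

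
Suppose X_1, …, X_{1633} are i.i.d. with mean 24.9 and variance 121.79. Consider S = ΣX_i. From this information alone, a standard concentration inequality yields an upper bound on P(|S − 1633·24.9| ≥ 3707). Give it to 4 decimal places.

0.0145

With mean and variance of each term known, Chebyshev's inequality bounds the deviation of the sum (or sample mean).
Var(S) = n·Var(X_i) = 1633·121.79 = 198883.07.
Chebyshev: P(|S − 1633·24.9| ≥ 3707) ≤ Var(S)/3707² = 198883.07/13741849 = 0.0145.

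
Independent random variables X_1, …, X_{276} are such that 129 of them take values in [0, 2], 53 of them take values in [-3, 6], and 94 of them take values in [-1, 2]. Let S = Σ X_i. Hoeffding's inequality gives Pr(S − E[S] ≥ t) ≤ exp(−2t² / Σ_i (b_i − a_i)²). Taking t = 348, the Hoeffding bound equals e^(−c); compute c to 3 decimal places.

Σ(b_i − a_i)² = 129·2² + 53·9² + 94·3² = 5655.
c = 2t² / 5655 = 2·348² / 5655 = 42.8308.

42.831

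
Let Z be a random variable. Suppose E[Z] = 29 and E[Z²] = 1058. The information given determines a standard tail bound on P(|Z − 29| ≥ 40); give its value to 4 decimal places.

The first two moments determine the variance, so Chebyshev's inequality is the sharpest standard bound available.
Var(Z) = E[Z²] − (E[Z])² = 1058 − 841 = 217.
Chebyshev's inequality: P(|Z − μ| ≥ t) ≤ Var(Z)/t² = 217/1600 = 0.1356.

0.1356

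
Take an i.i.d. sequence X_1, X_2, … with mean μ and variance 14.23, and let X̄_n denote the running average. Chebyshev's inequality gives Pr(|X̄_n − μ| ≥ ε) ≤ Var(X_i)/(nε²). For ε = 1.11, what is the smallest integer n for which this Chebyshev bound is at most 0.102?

Require 14.23/(n·1.11²) ≤ 0.102, i.e. n ≥ 14.23/(0.102·1.11²) = 113.229.
The smallest integer n is 114.

114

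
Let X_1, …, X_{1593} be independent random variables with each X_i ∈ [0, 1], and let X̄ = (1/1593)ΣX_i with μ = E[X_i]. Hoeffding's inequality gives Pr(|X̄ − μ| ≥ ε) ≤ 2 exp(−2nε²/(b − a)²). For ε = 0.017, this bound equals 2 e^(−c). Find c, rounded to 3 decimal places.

0.921

c = 2nε²/(b − a)² = 2·1593·0.017² / 1² = 0.9208.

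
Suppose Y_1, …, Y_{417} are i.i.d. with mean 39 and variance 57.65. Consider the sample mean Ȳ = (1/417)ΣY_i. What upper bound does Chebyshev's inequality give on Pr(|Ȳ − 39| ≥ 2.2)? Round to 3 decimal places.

0.029

Var(Ȳ) = Var(Y_i)/n = 57.65/417 = 0.13825.
Chebyshev: Pr(|Ȳ − 39| ≥ 2.2) ≤ Var(Ȳ)/(2.2)² = 57.65/(417·2.2²) = 0.0286.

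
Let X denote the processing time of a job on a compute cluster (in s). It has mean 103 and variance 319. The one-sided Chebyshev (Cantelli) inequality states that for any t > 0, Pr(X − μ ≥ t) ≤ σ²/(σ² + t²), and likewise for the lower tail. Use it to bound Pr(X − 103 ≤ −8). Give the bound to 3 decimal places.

Here σ² = 319 and t = 8, so σ² + t² = 383.
Cantelli's bound: 319/383 = 0.8329.

0.833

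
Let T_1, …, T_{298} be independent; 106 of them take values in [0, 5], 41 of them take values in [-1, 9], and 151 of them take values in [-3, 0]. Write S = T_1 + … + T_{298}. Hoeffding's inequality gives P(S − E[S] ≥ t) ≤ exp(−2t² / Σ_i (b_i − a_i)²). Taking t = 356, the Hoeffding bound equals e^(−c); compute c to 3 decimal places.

Σ(b_i − a_i)² = 106·5² + 41·10² + 151·3² = 8109.
c = 2t² / 8109 = 2·356² / 8109 = 31.2581.

31.258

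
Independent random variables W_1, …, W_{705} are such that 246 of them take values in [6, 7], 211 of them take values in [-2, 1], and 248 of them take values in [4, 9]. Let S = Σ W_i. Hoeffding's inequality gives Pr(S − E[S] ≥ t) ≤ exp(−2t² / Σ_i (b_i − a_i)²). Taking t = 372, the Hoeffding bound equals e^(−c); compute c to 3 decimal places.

33.166

Σ(b_i − a_i)² = 246·1² + 211·3² + 248·5² = 8345.
c = 2t² / 8345 = 2·372² / 8345 = 33.1657.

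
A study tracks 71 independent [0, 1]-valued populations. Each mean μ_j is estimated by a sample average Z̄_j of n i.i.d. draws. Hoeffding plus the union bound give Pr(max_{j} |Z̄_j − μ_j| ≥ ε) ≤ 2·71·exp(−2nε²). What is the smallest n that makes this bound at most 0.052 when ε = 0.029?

Need 2·71·exp(−2nε²) ≤ 0.052, i.e. exp(−2nε²) ≤ 0.052/142.
So 2nε² ≥ ln(142/0.052) = 7.912339.
Hence n ≥ 7.912339/(2·0.029²) = 4704.125.
The smallest integer n is 4705.

4705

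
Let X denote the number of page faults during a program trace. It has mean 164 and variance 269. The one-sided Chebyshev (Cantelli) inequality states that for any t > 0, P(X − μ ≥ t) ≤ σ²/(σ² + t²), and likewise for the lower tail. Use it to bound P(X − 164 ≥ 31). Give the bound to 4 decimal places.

Here σ² = 269 and t = 31, so σ² + t² = 1230.
Cantelli's bound: 269/1230 = 0.2187.

0.2187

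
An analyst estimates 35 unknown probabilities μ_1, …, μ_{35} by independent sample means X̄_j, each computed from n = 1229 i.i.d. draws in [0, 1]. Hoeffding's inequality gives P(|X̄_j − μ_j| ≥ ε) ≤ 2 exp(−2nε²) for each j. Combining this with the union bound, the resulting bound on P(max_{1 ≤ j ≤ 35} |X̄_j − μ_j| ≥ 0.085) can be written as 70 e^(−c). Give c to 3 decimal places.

17.759

Union bound over the 35 events: P(max_{1 ≤ j ≤ 35} |X̄_j − μ_j| ≥ 0.085) ≤ 35·2·exp(−2nε²) = 70 exp(−2·1229·0.085²).
So c = 2·1229·0.085² = 17.7590.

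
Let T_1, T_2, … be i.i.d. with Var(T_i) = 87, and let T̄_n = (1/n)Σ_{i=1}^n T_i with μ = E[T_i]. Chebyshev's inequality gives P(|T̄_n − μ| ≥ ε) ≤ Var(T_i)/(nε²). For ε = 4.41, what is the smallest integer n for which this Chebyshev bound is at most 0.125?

36

Require 87/(n·4.41²) ≤ 0.125, i.e. n ≥ 87/(0.125·4.41²) = 35.788.
The smallest integer n is 36.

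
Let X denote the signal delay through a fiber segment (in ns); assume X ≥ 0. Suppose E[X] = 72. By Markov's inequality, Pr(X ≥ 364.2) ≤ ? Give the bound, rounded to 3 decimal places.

Markov's inequality: for a non-negative random variable, Pr(X ≥ a) ≤ E[X]/a.
Here E[X] = 72 and a = 364.2, so the bound is 72/364.2 = 0.1977.

0.198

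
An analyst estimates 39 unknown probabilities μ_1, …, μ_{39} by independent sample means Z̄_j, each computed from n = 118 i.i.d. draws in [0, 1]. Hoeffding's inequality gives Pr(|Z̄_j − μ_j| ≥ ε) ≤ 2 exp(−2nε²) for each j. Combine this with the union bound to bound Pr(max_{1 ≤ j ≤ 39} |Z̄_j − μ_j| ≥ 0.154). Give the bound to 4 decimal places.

0.2893

Per-experiment Hoeffding bound: 2·exp(−2·118·0.154²) = 2·exp(−5.59698) = 0.0074181.
Union bound over 39 events: 39·0.0074181 = 0.28931.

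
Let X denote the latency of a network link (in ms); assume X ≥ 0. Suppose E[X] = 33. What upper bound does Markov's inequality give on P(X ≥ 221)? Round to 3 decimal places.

Markov's inequality: for a non-negative random variable, P(X ≥ a) ≤ E[X]/a.
Here E[X] = 33 and a = 221, so the bound is 33/221 = 0.1493.

0.149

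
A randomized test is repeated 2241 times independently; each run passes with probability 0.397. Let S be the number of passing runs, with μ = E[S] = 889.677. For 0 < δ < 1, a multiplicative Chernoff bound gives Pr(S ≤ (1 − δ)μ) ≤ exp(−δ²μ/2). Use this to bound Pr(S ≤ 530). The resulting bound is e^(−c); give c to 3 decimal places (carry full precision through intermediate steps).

Write 530 = (1 − δ)μ, so δ = 1 − 530/889.677 = 0.4042782…
Then the exponent is δ²μ/2 = (μ − 530)²/(2μ) = 72.704782.

72.705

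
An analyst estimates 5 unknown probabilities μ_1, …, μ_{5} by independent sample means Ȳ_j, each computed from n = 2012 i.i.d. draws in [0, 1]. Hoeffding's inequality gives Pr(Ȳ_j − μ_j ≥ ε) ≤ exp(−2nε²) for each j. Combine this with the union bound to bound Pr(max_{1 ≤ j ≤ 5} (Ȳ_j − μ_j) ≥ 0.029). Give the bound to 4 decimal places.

Per-experiment Hoeffding bound: exp(−2·2012·0.029²) = exp(−3.38418) = 0.033905.
Union bound over 5 events: 5·0.033905 = 0.16953.

0.1695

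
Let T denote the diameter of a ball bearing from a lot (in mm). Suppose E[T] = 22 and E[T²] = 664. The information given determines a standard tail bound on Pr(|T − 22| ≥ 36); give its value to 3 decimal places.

0.139

The first two moments determine the variance, so Chebyshev's inequality is the sharpest standard bound available.
Var(T) = E[T²] − (E[T])² = 664 − 484 = 180.
Chebyshev's inequality: Pr(|T − μ| ≥ t) ≤ Var(T)/t² = 180/1296 = 0.1389.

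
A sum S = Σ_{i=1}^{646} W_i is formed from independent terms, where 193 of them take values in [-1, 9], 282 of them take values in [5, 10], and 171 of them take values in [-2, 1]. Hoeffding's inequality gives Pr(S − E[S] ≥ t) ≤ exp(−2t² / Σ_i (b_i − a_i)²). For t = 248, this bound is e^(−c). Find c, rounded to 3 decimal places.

4.411

Σ(b_i − a_i)² = 193·10² + 282·5² + 171·3² = 27889.
c = 2t² / 27889 = 2·248² / 27889 = 4.4106.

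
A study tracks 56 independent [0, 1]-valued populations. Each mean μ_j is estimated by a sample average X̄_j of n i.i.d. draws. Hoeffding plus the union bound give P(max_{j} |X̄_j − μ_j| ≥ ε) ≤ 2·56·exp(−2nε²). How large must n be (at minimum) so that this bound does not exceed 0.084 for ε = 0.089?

Need 2·56·exp(−2nε²) ≤ 0.084, i.e. exp(−2nε²) ≤ 0.084/112.
So 2nε² ≥ ln(112/0.084) = 7.195437.
Hence n ≥ 7.195437/(2·0.089²) = 454.200.
The smallest integer n is 455.

455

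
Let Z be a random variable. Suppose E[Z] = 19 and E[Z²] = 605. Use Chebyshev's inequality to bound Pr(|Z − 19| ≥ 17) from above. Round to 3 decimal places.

0.844

Var(Z) = E[Z²] − (E[Z])² = 605 − 361 = 244.
Chebyshev's inequality: Pr(|Z − μ| ≥ t) ≤ Var(Z)/t² = 244/289 = 0.8443.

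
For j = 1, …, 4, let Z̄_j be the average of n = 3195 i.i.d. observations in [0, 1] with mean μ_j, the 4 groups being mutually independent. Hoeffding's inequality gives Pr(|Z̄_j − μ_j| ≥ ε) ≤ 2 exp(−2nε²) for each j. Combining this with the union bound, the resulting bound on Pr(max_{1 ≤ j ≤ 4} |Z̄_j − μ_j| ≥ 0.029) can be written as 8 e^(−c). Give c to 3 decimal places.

5.374

Union bound over the 4 events: Pr(max_{1 ≤ j ≤ 4} |Z̄_j − μ_j| ≥ 0.029) ≤ 4·2·exp(−2nε²) = 8 exp(−2·3195·0.029²).
So c = 2·3195·0.029² = 5.3740.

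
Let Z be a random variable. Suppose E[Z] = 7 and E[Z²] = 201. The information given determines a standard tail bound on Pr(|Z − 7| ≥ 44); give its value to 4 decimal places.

0.0785

The first two moments determine the variance, so Chebyshev's inequality is the sharpest standard bound available.
Var(Z) = E[Z²] − (E[Z])² = 201 − 49 = 152.
Chebyshev's inequality: Pr(|Z − μ| ≥ t) ≤ Var(Z)/t² = 152/1936 = 0.0785.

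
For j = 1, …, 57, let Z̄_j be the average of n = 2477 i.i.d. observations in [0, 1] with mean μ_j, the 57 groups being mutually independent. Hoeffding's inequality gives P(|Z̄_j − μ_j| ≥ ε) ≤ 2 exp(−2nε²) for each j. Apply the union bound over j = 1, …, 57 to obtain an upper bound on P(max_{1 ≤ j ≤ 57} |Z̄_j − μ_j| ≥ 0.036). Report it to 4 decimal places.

0.1856

Per-experiment Hoeffding bound: 2·exp(−2·2477·0.036²) = 2·exp(−6.42038) = 0.0032561.
Union bound over 57 events: 57·0.0032561 = 0.18560.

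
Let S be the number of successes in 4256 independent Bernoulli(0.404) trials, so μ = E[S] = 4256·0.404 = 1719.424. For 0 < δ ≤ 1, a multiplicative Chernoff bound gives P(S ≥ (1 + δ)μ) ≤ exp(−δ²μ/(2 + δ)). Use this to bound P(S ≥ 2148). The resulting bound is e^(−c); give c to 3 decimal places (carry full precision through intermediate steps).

Write 2148 = (1 + δ)μ, so δ = 2148/1719.424 − 1 = 0.2492556…
Then the exponent is δ²μ/(2 + δ) = (2148 − μ)² / (μ·(2 + δ)) = 47.493471.

47.493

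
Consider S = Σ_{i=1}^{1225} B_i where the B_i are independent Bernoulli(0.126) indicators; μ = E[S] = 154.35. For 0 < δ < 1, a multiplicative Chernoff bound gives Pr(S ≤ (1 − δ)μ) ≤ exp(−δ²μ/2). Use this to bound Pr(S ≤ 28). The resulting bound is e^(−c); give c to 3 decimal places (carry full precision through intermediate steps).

Write 28 = (1 − δ)μ, so δ = 1 − 28/154.35 = 0.8185941…
Then the exponent is δ²μ/2 = (μ − 28)²/(2μ) = 51.714683.

51.715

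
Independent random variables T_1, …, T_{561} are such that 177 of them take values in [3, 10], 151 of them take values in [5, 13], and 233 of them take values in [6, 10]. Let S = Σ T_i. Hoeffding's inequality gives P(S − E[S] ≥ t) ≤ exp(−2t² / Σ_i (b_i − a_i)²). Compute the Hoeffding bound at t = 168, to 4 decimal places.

0.0774

Σ(b_i − a_i)² = 177·7² + 151·8² + 233·4² = 22065.
Exponent = 2·168² / 22065 = 2.55826.
Bound = exp(−2.55826) = 0.07744.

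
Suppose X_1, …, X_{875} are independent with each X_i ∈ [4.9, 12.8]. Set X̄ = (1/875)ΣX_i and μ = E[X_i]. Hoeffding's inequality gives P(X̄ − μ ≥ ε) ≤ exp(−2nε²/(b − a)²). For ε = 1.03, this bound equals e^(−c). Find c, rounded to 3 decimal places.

29.748

c = 2nε²/(b − a)² = 2·875·1.03² / 7.9² = 29.7480.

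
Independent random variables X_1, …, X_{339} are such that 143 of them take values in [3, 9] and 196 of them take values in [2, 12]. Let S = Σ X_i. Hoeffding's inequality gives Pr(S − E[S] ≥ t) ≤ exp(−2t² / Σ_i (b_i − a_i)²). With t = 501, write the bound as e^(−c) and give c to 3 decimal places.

20.285

Σ(b_i − a_i)² = 143·6² + 196·10² = 24748.
c = 2t² / 24748 = 2·501² / 24748 = 20.2845.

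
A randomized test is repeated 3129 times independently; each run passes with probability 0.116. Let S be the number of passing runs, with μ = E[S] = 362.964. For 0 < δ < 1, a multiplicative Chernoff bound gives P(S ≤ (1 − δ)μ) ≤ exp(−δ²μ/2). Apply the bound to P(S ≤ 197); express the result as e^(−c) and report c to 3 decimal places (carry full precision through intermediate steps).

37.943

Write 197 = (1 − δ)μ, so δ = 1 − 197/362.964 = 0.4572464…
Then the exponent is δ²μ/2 = (μ − 197)²/(2μ) = 37.943225.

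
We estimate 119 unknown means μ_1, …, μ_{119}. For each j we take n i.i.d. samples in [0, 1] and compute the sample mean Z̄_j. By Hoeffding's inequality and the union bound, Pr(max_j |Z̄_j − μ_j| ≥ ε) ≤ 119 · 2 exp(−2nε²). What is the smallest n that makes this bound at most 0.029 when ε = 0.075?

Need 2·119·exp(−2nε²) ≤ 0.029, i.e. exp(−2nε²) ≤ 0.029/238.
So 2nε² ≥ ln(238/0.029) = 9.012730.
Hence n ≥ 9.012730/(2·0.075²) = 801.132.
The smallest integer n is 802.

802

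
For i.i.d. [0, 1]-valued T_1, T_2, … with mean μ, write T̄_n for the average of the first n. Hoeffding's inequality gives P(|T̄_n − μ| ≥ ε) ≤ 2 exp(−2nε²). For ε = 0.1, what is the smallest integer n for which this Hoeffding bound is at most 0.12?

141

Require 2·exp(−2nε²) ≤ 0.12, i.e. 2nε² ≥ ln(2/0.12) = 2.813411.
So n ≥ 2.813411 / (2·0.1²) = 140.671.
The smallest integer n is 141.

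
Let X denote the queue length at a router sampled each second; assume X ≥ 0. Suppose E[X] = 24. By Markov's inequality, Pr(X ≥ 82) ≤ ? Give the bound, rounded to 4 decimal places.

0.2927

Markov's inequality: for a non-negative random variable, Pr(X ≥ a) ≤ E[X]/a.
Here E[X] = 24 and a = 82, so the bound is 24/82 = 0.2927.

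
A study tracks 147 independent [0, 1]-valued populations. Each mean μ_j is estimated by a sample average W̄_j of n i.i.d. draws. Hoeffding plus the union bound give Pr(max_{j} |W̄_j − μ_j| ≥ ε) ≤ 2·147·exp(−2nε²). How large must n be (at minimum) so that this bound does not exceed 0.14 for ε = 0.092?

Need 2·147·exp(−2nε²) ≤ 0.14, i.e. exp(−2nε²) ≤ 0.14/294.
So 2nε² ≥ ln(294/0.14) = 7.649693.
Hence n ≥ 7.649693/(2·0.092²) = 451.896.
The smallest integer n is 452.

452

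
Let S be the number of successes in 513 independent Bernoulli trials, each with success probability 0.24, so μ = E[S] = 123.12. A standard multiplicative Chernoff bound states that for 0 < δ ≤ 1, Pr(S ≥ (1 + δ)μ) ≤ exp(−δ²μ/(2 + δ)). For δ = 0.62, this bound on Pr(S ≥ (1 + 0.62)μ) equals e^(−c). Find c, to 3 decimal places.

18.064

c = δ²μ/(2 + δ) = 0.62²·123.12/(2 + 0.62) = 18.0639.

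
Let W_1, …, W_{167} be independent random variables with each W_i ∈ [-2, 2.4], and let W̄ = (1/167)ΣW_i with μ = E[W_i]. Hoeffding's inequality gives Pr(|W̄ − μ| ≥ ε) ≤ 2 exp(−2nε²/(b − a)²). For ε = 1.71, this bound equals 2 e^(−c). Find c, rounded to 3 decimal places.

50.447

c = 2nε²/(b − a)² = 2·167·1.71² / 4.4² = 50.4468.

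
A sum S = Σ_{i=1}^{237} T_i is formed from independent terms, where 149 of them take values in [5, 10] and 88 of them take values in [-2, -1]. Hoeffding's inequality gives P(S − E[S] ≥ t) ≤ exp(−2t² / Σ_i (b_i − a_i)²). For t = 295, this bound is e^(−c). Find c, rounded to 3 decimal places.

Σ(b_i − a_i)² = 149·5² + 88·1² = 3813.
c = 2t² / 3813 = 2·295² / 3813 = 45.6465.

45.646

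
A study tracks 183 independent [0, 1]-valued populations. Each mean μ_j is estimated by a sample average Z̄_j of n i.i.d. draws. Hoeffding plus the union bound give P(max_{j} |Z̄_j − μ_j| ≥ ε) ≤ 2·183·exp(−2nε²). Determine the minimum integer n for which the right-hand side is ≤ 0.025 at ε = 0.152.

208

Need 2·183·exp(−2nε²) ≤ 0.025, i.e. exp(−2nε²) ≤ 0.025/366.
So 2nε² ≥ ln(366/0.025) = 9.591513.
Hence n ≥ 9.591513/(2·0.152²) = 207.573.
The smallest integer n is 208.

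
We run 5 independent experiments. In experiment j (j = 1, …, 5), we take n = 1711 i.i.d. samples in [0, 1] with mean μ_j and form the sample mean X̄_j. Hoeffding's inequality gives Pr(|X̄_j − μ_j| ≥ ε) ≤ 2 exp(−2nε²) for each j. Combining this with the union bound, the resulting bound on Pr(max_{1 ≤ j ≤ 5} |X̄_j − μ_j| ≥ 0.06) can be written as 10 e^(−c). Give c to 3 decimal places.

12.319

Union bound over the 5 events: Pr(max_{1 ≤ j ≤ 5} |X̄_j − μ_j| ≥ 0.06) ≤ 5·2·exp(−2nε²) = 10 exp(−2·1711·0.06²).
So c = 2·1711·0.06² = 12.3192.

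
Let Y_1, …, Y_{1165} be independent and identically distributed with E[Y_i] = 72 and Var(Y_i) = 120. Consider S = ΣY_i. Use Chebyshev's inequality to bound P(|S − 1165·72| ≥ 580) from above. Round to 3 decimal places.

Var(S) = n·Var(Y_i) = 1165·120 = 139800.
Chebyshev: P(|S − 1165·72| ≥ 580) ≤ Var(S)/580² = 139800/336400 = 0.4156.

0.416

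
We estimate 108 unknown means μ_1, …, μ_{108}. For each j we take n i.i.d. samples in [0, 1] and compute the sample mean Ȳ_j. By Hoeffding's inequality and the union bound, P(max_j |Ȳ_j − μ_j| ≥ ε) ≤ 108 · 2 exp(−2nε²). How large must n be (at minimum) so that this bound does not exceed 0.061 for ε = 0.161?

Need 2·108·exp(−2nε²) ≤ 0.061, i.e. exp(−2nε²) ≤ 0.061/216.
So 2nε² ≥ ln(216/0.061) = 8.172160.
Hence n ≥ 8.172160/(2·0.161²) = 157.636.
The smallest integer n is 158.

158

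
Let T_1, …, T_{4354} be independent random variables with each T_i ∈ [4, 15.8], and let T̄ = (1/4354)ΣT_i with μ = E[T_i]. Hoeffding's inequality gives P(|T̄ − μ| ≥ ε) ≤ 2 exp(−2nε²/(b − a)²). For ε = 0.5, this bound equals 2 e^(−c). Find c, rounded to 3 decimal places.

c = 2nε²/(b − a)² = 2·4354·0.5² / 11.8² = 15.6349.

15.635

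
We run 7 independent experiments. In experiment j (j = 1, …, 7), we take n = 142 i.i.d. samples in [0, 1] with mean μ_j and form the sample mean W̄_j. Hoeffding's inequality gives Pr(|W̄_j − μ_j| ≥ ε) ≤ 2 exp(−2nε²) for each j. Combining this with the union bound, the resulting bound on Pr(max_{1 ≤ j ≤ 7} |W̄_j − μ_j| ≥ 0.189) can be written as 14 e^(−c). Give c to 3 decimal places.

10.145

Union bound over the 7 events: Pr(max_{1 ≤ j ≤ 7} |W̄_j − μ_j| ≥ 0.189) ≤ 7·2·exp(−2nε²) = 14 exp(−2·142·0.189²).
So c = 2·142·0.189² = 10.1448.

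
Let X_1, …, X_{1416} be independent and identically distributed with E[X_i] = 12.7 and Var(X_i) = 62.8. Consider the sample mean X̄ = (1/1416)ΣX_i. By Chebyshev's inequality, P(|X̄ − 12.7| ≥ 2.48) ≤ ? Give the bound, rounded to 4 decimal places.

Var(X̄) = Var(X_i)/n = 62.8/1416 = 0.04435.
Chebyshev: P(|X̄ − 12.7| ≥ 2.48) ≤ Var(X̄)/(2.48)² = 62.8/(1416·2.48²) = 0.0072.

0.0072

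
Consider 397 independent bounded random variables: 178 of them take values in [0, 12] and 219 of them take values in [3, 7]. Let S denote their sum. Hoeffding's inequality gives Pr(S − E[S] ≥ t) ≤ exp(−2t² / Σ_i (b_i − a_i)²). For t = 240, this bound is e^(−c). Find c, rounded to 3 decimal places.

Σ(b_i − a_i)² = 178·12² + 219·4² = 29136.
c = 2t² / 29136 = 2·240² / 29136 = 3.9539.

3.954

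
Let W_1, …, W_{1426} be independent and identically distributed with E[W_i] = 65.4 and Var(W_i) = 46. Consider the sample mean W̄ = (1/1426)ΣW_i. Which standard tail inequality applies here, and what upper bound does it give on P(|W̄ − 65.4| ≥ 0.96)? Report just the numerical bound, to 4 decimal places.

With mean and variance of each term known, Chebyshev's inequality bounds the deviation of the sum (or sample mean).
Var(W̄) = Var(W_i)/n = 46/1426 = 0.032258.
Chebyshev: P(|W̄ − 65.4| ≥ 0.96) ≤ Var(W̄)/(0.96)² = 46/(1426·0.96²) = 0.0350.

0.0350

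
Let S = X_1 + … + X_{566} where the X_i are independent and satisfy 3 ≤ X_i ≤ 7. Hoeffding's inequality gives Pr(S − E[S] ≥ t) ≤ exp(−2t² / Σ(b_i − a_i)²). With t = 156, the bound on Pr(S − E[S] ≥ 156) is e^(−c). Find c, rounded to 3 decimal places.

5.375

Σ(b_i − a_i)² = 566·(4)² = 9056.
c = 2t²/9056 = 2·156²/9056 = 5.3746.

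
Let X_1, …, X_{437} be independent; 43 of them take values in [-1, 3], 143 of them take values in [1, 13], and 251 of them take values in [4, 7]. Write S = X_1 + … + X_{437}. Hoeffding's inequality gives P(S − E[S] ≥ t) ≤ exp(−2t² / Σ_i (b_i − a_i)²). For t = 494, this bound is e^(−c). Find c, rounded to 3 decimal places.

20.735

Σ(b_i − a_i)² = 43·4² + 143·12² + 251·3² = 23539.
c = 2t² / 23539 = 2·494² / 23539 = 20.7346.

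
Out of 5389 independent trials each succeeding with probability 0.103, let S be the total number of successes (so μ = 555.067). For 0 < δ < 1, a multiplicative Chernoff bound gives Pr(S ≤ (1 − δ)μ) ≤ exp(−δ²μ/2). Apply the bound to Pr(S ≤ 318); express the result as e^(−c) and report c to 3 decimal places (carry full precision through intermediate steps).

Write 318 = (1 − δ)μ, so δ = 1 − 318/555.067 = 0.4270962…
Then the exponent is δ²μ/2 = (μ − 318)²/(2μ) = 50.625206.

50.625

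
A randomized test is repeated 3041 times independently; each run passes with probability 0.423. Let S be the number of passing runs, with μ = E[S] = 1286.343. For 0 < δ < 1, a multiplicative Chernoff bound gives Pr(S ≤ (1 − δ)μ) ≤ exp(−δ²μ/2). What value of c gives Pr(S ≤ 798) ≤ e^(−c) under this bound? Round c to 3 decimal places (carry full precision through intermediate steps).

92.696

Write 798 = (1 − δ)μ, so δ = 1 − 798/1286.343 = 0.3796367…
Then the exponent is δ²μ/2 = (μ − 798)²/(2μ) = 92.696460.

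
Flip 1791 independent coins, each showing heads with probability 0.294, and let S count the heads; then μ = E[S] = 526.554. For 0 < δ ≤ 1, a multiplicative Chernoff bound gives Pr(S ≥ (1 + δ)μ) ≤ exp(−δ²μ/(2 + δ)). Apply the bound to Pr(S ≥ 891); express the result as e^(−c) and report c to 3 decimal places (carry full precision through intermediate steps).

Write 891 = (1 + δ)μ, so δ = 891/526.554 − 1 = 0.6921341…
Then the exponent is δ²μ/(2 + δ) = (891 − μ)² / (μ·(2 + δ)) = 93.697233.

93.697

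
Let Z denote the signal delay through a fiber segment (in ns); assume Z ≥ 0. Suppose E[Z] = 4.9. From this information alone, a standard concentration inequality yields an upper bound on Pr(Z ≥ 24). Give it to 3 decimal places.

0.204

Only the mean of a non-negative variable is known, so Markov's inequality is the applicable tail bound.
Markov's inequality: for a non-negative random variable, Pr(Z ≥ a) ≤ E[Z]/a.
Here E[Z] = 4.9 and a = 24, so the bound is 4.9/24 = 0.2042.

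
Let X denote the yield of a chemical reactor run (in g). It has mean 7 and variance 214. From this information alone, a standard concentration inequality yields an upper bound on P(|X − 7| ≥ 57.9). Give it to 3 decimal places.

Mean and variance are known, so Chebyshev's inequality applies.
Chebyshev: P(|X − μ| ≥ t) ≤ Var(X)/t².
Bound = 214 / 3352.41 = 0.0638.

0.064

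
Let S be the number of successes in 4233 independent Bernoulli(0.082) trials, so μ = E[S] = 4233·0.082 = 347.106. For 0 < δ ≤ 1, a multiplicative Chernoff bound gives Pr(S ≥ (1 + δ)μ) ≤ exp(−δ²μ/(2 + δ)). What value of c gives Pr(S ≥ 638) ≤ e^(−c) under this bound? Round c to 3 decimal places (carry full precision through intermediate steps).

85.899

Write 638 = (1 + δ)μ, so δ = 638/347.106 − 1 = 0.8380552…
Then the exponent is δ²μ/(2 + δ) = (638 − μ)² / (μ·(2 + δ)) = 85.898694.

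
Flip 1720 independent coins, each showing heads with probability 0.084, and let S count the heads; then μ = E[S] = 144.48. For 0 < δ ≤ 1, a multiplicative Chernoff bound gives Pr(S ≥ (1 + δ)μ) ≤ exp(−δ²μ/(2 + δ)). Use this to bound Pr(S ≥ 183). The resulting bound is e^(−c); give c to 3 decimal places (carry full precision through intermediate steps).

Write 183 = (1 + δ)μ, so δ = 183/144.48 − 1 = 0.2666113…
Then the exponent is δ²μ/(2 + δ) = (183 − μ)² / (μ·(2 + δ)) = 4.530934.

4.531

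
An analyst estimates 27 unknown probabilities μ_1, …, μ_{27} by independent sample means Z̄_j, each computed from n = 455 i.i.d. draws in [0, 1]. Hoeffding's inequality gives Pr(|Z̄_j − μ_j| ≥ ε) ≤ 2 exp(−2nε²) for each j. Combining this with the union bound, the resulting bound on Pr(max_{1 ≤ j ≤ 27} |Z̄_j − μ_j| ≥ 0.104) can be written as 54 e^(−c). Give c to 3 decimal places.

9.843

Union bound over the 27 events: Pr(max_{1 ≤ j ≤ 27} |Z̄_j − μ_j| ≥ 0.104) ≤ 27·2·exp(−2nε²) = 54 exp(−2·455·0.104²).
So c = 2·455·0.104² = 9.8426.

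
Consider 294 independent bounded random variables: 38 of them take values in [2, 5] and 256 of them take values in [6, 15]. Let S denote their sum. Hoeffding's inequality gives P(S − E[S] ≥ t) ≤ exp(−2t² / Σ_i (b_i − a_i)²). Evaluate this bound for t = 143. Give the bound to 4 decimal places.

Σ(b_i − a_i)² = 38·3² + 256·9² = 21078.
Exponent = 2·143² / 21078 = 1.94032.
Bound = exp(−1.94032) = 0.14366.

0.1437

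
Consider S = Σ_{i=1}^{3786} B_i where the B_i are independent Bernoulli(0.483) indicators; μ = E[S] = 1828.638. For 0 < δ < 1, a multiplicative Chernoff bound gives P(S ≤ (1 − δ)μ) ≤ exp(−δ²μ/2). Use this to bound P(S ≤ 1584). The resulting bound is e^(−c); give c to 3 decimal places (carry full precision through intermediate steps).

Write 1584 = (1 − δ)μ, so δ = 1 − 1584/1828.638 = 0.1337815…
Then the exponent is δ²μ/2 = (μ − 1584)²/(2μ) = 16.364024.

16.364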